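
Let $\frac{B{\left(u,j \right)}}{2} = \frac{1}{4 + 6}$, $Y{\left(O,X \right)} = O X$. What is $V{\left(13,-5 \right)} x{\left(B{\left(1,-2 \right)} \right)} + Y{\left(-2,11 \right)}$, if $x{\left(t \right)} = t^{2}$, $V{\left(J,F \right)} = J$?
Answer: $- \frac{537}{25} \approx -21.48$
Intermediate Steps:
$B{\left(u,j \right)} = \frac{1}{5}$ ($B{\left(u,j \right)} = \frac{2}{4 + 6} = \frac{2}{10} = 2 \cdot \frac{1}{10} = \frac{1}{5}$)
$V{\left(13,-5 \right)} x{\left(B{\left(1,-2 \right)} \right)} + Y{\left(-2,11 \right)} = \frac{13}{25} - 22 = - \frac{537}{25}$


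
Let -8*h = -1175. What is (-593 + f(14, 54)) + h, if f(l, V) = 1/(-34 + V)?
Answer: -17843/40 ≈ -446.08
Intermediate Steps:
h = 1175/8 (h = -⅛*(-1175) = 1175/8 ≈ 146.88)
(-593 + f(14, 54)) + h = (-593 + 1/(-34 + 54)) + 1175/8 = (-593 + 1/20) + 1175/8 = -11859/20 + 1175/8 = -17843/40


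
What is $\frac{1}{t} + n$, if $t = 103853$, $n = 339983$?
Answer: $\frac{35308254500}{103853} \approx 3.3998 \cdot 10^{5}$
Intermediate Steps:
$\frac{1}{t} + n = \frac{1}{103853} + 339983 = \frac{35308254500}{103853}$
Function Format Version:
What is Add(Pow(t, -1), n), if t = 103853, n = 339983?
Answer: Rational(35308254500, 103853) ≈ 3.3998e+5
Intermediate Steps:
Add(Pow(t, -1), n) = Add(Pow(103853, -1), 339983) = Add(Rational(1, 103853), 339983) = Rational(35308254500, 103853)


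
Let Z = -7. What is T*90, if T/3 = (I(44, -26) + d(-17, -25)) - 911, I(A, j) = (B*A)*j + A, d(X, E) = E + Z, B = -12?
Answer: 3463830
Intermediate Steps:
d(X, E) = -7 + E (d(X, E) = E - 7 = -7 + E)
I(A, j) = A - 12*A*j (I(A, j) = (-12*A)*j + A = -12*A*j + A = A - 12*A*j)
T = 38487 (T = 3*((44*(1 - 12*(-26)) + (-7 - 25)) - 911) = 3*((44*(1 + 312) - 32) - 911) = 3*((44*313 - 32) - 911) = 3*((13772 - 32) - 911) = 3*(13740 - 911) = 3*12829 = 38487)
T*90 = 38487*90 = 3463830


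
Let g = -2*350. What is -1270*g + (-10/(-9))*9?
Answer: 889010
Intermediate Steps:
g = -700
-1270*g + (-10/(-9))*9 = -1270*(-700) + (-10/(-9))*9 = 889000 - 1/9*(-10)*9 = 889000 + (10/9)*9 = 889000 + 10 = 889010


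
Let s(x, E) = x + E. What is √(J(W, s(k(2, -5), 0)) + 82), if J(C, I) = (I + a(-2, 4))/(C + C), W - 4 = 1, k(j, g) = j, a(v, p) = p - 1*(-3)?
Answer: √8290/10 ≈ 9.1049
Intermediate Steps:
a(v, p) = 3 + p (a(v, p) = p + 3 = 3 + p)
s(x, E) = E + x
W = 5 (W = 4 + 1 = 5)
J(C, I) = (7 + I)/(2*C) (J(C, I) = (I + (3 + 4))/(C + C) = (I + 7)/((2*C)) = (7 + I)*(1/(2*C)) = (7 + I)/(2*C))
√(J(W, s(k(2, -5), 0)) + 82) = √((½)*(7 + (0 + 2))/5 + 82) = √((½)*(⅕)*(7 + 2) + 82) = √((½)*(⅕)*9 + 82) = √(9/10 + 82) = √(829/10) = √8290/10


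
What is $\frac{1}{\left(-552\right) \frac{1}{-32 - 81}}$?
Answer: $\frac{113}{552} \approx 0.20471$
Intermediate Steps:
$\frac{1}{\left(-552\right) \frac{1}{-32 - 81}} = \frac{1}{\left(-552\right) \frac{1}{-113}} = \frac{1}{\left(-552\right) \left(- \frac{1}{113}\right)} = \frac{1}{\frac{552}{113}} = \frac{113}{552}$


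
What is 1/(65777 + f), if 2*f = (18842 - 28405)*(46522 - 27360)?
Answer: -1/91557326 ≈ -1.0922e-8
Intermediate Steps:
f = -91623103 (f = ((18842 - 28405)*(46522 - 27360))/2 = (-9563*19162)/2 = (½)*(-183246206) = -91623103)
1/(65777 + f) = 1/(65777 - 91623103) = 1/(-91557326) = -1/91557326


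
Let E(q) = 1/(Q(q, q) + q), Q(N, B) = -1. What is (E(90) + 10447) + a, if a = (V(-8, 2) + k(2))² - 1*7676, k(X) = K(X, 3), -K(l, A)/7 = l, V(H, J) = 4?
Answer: 255520/89 ≈ 2871.0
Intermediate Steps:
K(l, A) = -7*l
k(X) = -7*X
E(q) = 1/(-1 + q)
a = -7576 (a = (4 - 7*2)² - 1*7676 = (4 - 14)² - 7676 = (-10)² - 7676 = 100 - 7676 = -7576)
(E(90) + 10447) + a = (1/(-1 + 90) + 10447) - 7576 = (1/89 + 10447) - 7576 = 929784/89 - 7576 = 255520/89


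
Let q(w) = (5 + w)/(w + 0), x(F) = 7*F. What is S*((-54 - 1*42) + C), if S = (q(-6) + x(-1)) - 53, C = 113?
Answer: -6103/6 ≈ -1017.2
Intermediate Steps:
q(w) = (5 + w)/w
S = -359/6 (S = ((5 - 6)/(-6) + 7*(-1)) - 53 = (-1/6*(-1) - 7) - 53 = (1/6 - 7) - 53 = -41/6 - 53 = -359/6 ≈ -59.833)
S*((-54 - 1*42) + C) = -359*((-54 - 1*42) + 113)/6 = -359*((-54 - 42) + 113)/6 = -359*(-96 + 113)/6 = -359/6*17 = -6103/6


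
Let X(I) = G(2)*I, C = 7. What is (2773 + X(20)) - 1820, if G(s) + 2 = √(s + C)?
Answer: 973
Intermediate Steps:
G(s) = -2 + √(7 + s) (G(s) = -2 + √(s + 7) = -2 + √(7 + s))
X(I) = I (X(I) = (-2 + √(7 + 2))*I = (-2 + √9)*I = (-2 + 3)*I = 1*I = I)
(2773 + X(20)) - 1820 = (2773 + 20) - 1820 = 2793 - 1820 = 973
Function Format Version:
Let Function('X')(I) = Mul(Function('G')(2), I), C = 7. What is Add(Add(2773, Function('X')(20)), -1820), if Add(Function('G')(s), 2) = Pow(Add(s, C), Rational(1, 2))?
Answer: 973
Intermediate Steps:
Function('G')(s) = Add(-2, Pow(Add(7, s), Rational(1, 2))) (Function('G')(s) = Add(-2, Pow(Add(s, 7), Rational(1, 2))) = Add(-2, Pow(Add(7, s), Rational(1, 2))))
Function('X')(I) = I (Function('X')(I) = Mul(Add(-2, Pow(Add(7, 2), Rational(1, 2))), I) = Mul(Add(-2, Pow(9, Rational(1, 2))), I) = Mul(Add(-2, 3), I) = Mul(1, I) = I)
Add(Add(2773, Function('X')(20)), -1820) = Add(Add(2773, 20), -1820) = Add(2793, -1820) = 973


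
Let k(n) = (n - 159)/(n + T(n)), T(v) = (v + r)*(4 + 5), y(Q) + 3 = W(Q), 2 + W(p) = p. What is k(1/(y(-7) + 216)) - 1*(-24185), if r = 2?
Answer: 89016735/3682 ≈ 24176.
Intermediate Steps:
W(p) = -2 + p
y(Q) = -5 + Q (y(Q) = -3 + (-2 + Q) = -5 + Q)
T(v) = 18 + 9*v (T(v) = (v + 2)*(4 + 5) = (2 + v)*9 = 18 + 9*v)
k(n) = (-159 + n)/(18 + 10*n) (k(n) = (n - 159)/(n + (18 + 9*n)) = (-159 + n)/(18 + 10*n))
k(1/(y(-7) + 216)) - 1*(-24185) = (-159 + 1/((-5 - 7) + 216))/(2*(9 + 5/((-5 - 7) + 216))) - 1*(-24185) = (-159 + 1/(-12 + 216))/(2*(9 + 5/(-12 + 216))) + 24185 = (-159 + 1/204)/(2*(9 + 5/204)) + 24185 = (-159 + 1/204)/(2*(9 + 5*(1/204))) + 24185 = (½)*(-32435/204)/(9 + 5/204) + 24185 = (½)*(-32435/204)/(1841/204) + 24185 = (½)*(204/1841)*(-32435/204) + 24185 = -32435/3682 + 24185 = 89016735/3682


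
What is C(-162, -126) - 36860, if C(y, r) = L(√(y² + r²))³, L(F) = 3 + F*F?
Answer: 74740824078007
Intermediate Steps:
L(F) = 3 + F²
C(y, r) = (3 + r² + y²)³ (C(y, r) = (3 + (√(y² + r²))²)³ = (3 + (√(r² + y²))²)³ = (3 + (r² + y²))³ = (3 + r² + y²)³)
C(-162, -126) - 36860 = (3 + (-126)² + (-162)²)³ - 36860 = (3 + 15876 + 26244)³ - 36860 = 42123³ - 36860 = 74740824114867 - 36860 = 74740824078007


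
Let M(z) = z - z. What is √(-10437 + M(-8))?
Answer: 7*I*√213 ≈ 102.16*I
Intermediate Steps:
M(z) = 0
√(-10437 + M(-8)) = √(-10437 + 0) = √(-10437) = 7*I*√213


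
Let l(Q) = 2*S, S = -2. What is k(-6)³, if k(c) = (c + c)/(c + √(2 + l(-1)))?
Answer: 1728/(6 - I*√2)³ ≈ 5.6685 + 4.7208*I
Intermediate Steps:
l(Q) = -4 (l(Q) = 2*(-2) = -4)
k(c) = 2*c/(c + I*√2) (k(c) = (c + c)/(c + √(2 - 4)) = (2*c)/(c + √(-2)) = (2*c)/(c + I*√2) = 2*c/(c + I*√2))
k(-6)³ = (2*(-6)/(-6 + I*√2))³ = (-12/(-6 + I*√2))³ = -1728/(-6 + I*√2)³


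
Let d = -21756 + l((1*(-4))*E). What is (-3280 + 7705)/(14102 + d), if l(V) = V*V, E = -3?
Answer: -885/1502 ≈ -0.58921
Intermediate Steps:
l(V) = V²
d = -21612 (d = -21756 + ((1*(-4))*(-3))² = -21756 + (-4*(-3))² = -21756 + 12² = -21756 + 144 = -21612)
(-3280 + 7705)/(14102 + d) = (-3280 + 7705)/(14102 - 21612) = 4425/(-7510) = 4425*(-1/7510) = -885/1502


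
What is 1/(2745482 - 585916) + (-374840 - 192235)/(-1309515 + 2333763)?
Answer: -204105810867/368655192728 ≈ -0.55365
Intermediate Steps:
1/(2745482 - 585916) + (-374840 - 192235)/(-1309515 + 2333763) = 1/2159566 - 567075/1024248 = 1/2159566 - 567075*1/1024248 = 1/2159566 - 189025/341416 = -204105810867/368655192728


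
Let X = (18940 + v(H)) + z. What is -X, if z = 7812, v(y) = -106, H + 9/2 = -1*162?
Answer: -26646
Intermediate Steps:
H = -333/2 (H = -9/2 - 1*162 = -9/2 - 162 = -333/2 ≈ -166.50)
X = 26646 (X = (18940 - 106) + 7812 = 18834 + 7812 = 26646)
-X = -1*26646 = -26646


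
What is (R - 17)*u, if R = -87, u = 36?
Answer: -3744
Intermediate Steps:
(R - 17)*u = (-87 - 17)*36 = -104*36 = -3744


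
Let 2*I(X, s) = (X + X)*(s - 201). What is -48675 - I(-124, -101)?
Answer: -86123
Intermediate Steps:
I(X, s) = X*(-201 + s) (I(X, s) = ((X + X)*(s - 201))/2 = ((2*X)*(-201 + s))/2 = (2*X*(-201 + s))/2 = X*(-201 + s))
-48675 - I(-124, -101) = -48675 - (-124)*(-201 - 101) = -48675 - (-124)*(-302) = -48675 - 1*37448 = -48675 - 37448 = -86123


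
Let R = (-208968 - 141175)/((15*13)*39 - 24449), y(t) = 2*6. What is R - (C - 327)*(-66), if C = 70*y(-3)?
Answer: 570654295/16844 ≈ 33879.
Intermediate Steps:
y(t) = 12
C = 840 (C = 70*12 = 840)
R = 350143/16844 (R = -350143/(195*39 - 24449) = -350143/(7605 - 24449) = -350143/(-16844) = -350143*(-1/16844) = 350143/16844 ≈ 20.787)
R - (C - 327)*(-66) = 350143/16844 - (840 - 327)*(-66) = 350143/16844 - 513*(-66) = 350143/16844 - 1*(-33858) = 350143/16844 + 33858 = 570654295/16844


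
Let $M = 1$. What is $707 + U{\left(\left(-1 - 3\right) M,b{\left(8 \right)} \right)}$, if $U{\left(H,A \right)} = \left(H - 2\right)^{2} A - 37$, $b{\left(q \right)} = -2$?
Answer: $598$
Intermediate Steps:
$U{\left(H,A \right)} = -37 + A \left(-2 + H\right)^{2}$ ($U{\left(H,A \right)} = \left(-2 + H\right)^{2} A - 37 = A \left(-2 + H\right)^{2} - 37 = -37 + A \left(-2 + H\right)^{2}$)
$707 + U{\left(\left(-1 - 3\right) M,b{\left(8 \right)} \right)} = 707 - \left(37 + 2 \left(-2 + \left(-1 - 3\right) 1\right)^{2}\right) = 707 - \left(37 + 2 \left(-2 - 4\right)^{2}\right) = 707 - \left(37 + 2 \left(-6\right)^{2}\right) = 707 - 109 = 598$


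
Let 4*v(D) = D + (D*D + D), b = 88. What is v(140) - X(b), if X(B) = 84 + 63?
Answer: 4823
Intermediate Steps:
X(B) = 147
v(D) = D/2 + D²/4 (v(D) = (D + (D*D + D))/4 = (D + (D² + D))/4 = (D + (D + D²))/4 = (D² + 2*D)/4 = D/2 + D²/4)
v(140) - X(b) = (¼)*140*(2 + 140) - 1*147 = (¼)*140*142 - 147 = 4970 - 147 = 4823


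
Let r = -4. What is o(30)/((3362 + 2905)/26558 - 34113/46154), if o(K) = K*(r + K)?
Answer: -19918566395/12848457 ≈ -1550.3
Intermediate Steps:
o(K) = K*(-4 + K)
o(30)/((3362 + 2905)/26558 - 34113/46154) = (30*(-4 + 30))/((3362 + 2905)/26558 - 34113/46154) = (30*26)/(6267*(1/26558) - 34113*1/46154) = 780/(6267/26558 - 34113/46154) = 780/(-154181484/306439483) = 780*(-306439483/154181484) = -19918566395/12848457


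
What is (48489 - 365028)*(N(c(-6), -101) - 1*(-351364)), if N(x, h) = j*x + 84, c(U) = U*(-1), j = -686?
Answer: -109944123948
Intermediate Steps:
c(U) = -U
N(x, h) = 84 - 686*x (N(x, h) = -686*x + 84 = 84 - 686*x)
(48489 - 365028)*(N(c(-6), -101) - 1*(-351364)) = (48489 - 365028)*((84 - (-686)*(-6)) - 1*(-351364)) = -316539*((84 - 686*6) + 351364) = -316539*((84 - 4116) + 351364) = -316539*(-4032 + 351364) = -316539*347332 = -109944123948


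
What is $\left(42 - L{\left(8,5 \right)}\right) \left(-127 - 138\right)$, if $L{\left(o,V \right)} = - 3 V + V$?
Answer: $-13780$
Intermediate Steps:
$L{\left(o,V \right)} = - 2 V$
$\left(42 - L{\left(8,5 \right)}\right) \left(-127 - 138\right) = \left(42 - \left(-2\right) 5\right) \left(-127 - 138\right) = \left(42 - -10\right) \left(-265\right) = \left(42 + 10\right) \left(-265\right) = 52 \left(-265\right) = -13780$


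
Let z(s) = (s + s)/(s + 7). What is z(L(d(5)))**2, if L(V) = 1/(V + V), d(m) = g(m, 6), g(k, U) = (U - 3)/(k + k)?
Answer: 25/169 ≈ 0.14793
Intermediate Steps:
g(k, U) = (-3 + U)/(2*k) (g(k, U) = (-3 + U)/((2*k)) = (-3 + U)*(1/(2*k)) = (-3 + U)/(2*k))
d(m) = 3/(2*m) (d(m) = (-3 + 6)/(2*m) = (1/2)*3/m = 3/(2*m))
L(V) = 1/(2*V)
z(s) = 2*s/(7 + s) (z(s) = (2*s)/(7 + s) = 2*s/(7 + s))
z(L(d(5)))**2 = (2*(1/(2*(((3/2)/5))))/(7 + 1/(2*(((3/2)/5)))))**2 = (2*(1/(2*(((3/2)*(1/5)))))/(7 + 1/(2*(((3/2)*(1/5))))))**2 = (2*(1/(2*(3/10)))/(7 + 1/(2*(3/10))))**2 = (2*((1/2)*(10/3))/(7 + (1/2)*(10/3)))**2 = (2*(5/3)/(7 + 5/3))**2 = (2*(5/3)/(26/3))**2 = (2*(5/3)*(3/26))**2 = (5/13)**2 = 25/169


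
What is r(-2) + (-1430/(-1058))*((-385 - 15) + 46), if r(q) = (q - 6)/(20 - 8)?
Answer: -760388/1587 ≈ -479.14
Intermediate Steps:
r(q) = -½ + q/12 (r(q) = (-6 + q)/12 = (-6 + q)*(1/12) = -½ + q/12)
r(-2) + (-1430/(-1058))*((-385 - 15) + 46) = (-½ + (1/12)*(-2)) + (-1430/(-1058))*((-385 - 15) + 46) = (-½ - ⅙) + (-1430*(-1/1058))*(-400 + 46) = -⅔ + (715/529)*(-354) = -⅔ - 253110/529 = -760388/1587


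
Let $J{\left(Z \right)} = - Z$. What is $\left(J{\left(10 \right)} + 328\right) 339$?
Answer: $107802$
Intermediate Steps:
$\left(J{\left(10 \right)} + 328\right) 339 = \left(\left(-1\right) 10 + 328\right) 339 = \left(-10 + 328\right) 339 = 318 \cdot 339 = 107802$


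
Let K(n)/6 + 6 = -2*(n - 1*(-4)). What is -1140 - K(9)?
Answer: -948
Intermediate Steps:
K(n) = -84 - 12*n (K(n) = -36 + 6*(-2*(n - 1*(-4))) = -36 + 6*(-2*(n + 4)) = -36 + 6*(-2*(4 + n)) = -36 + 6*(-8 - 2*n) = -36 + (-48 - 12*n) = -84 - 12*n)
-1140 - K(9) = -1140 - (-84 - 12*9) = -1140 - (-84 - 108) = -1140 - 1*(-192) = -1140 + 192 = -948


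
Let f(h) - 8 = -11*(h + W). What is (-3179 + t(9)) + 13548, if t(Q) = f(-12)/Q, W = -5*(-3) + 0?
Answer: 93296/9 ≈ 10366.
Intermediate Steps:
W = 15 (W = 15 + 0 = 15)
f(h) = -157 - 11*h (f(h) = 8 - 11*(h + 15) = 8 - 11*(15 + h) = 8 + (-165 - 11*h) = -157 - 11*h)
t(Q) = -25/Q (t(Q) = (-157 - 11*(-12))/Q = (-157 + 132)/Q = -25/Q)
(-3179 + t(9)) + 13548 = (-3179 - 25/9) + 13548 = -28636/9 + 13548 = 93296/9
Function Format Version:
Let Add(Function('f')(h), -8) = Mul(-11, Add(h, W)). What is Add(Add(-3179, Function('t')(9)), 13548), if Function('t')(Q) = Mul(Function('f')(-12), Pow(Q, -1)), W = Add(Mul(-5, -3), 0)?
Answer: Rational(93296, 9) ≈ 10366.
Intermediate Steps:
W = 15 (W = Add(15, 0) = 15)
Function('f')(h) = Add(-157, Mul(-11, h)) (Function('f')(h) = Add(8, Mul(-11, Add(h, 15))) = Add(8, Mul(-11, Add(15, h))) = Add(8, Add(-165, Mul(-11, h))) = Add(-157, Mul(-11, h)))
Function('t')(Q) = Mul(-25, Pow(Q, -1)) (Function('t')(Q) = Mul(Add(-157, Mul(-11, -12)), Pow(Q, -1)) = Mul(Add(-157, 132), Pow(Q, -1)) = Mul(-25, Pow(Q, -1)))
Add(Add(-3179, Function('t')(9)), 13548) = Add(Add(-3179, Mul(-25, Pow(9, -1))), 13548) = Add(Add(-3179, Mul(-25, Rational(1, 9))), 13548) = Add(Add(-3179, Rational(-25, 9)), 13548) = Add(Rational(-28636, 9), 13548) = Rational(93296, 9)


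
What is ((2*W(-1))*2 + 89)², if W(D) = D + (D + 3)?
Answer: 8649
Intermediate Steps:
W(D) = 3 + 2*D (W(D) = D + (3 + D) = 3 + 2*D)
((2*W(-1))*2 + 89)² = ((2*(3 + 2*(-1)))*2 + 89)² = ((2*(3 - 2))*2 + 89)² = ((2*1)*2 + 89)² = (2*2 + 89)² = (4 + 89)² = 93² = 8649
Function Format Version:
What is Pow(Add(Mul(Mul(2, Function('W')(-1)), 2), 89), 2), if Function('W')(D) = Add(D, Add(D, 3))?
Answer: 8649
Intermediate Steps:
Function('W')(D) = Add(3, Mul(2, D)) (Function('W')(D) = Add(D, Add(3, D)) = Add(3, Mul(2, D)))
Pow(Add(Mul(Mul(2, Function('W')(-1)), 2), 89), 2) = Pow(Add(Mul(Mul(2, Add(3, Mul(2, -1))), 2), 89), 2) = Pow(Add(Mul(Mul(2, Add(3, -2)), 2), 89), 2) = Pow(Add(Mul(Mul(2, 1), 2), 89), 2) = Pow(Add(Mul(2, 2), 89), 2) = Pow(Add(4, 89), 2) = Pow(93, 2) = 8649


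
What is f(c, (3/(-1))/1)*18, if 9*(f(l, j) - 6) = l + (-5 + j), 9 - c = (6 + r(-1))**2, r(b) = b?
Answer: 60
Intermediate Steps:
c = -16 (c = 9 - (6 - 1)**2 = 9 - 1*5**2 = 9 - 1*25 = 9 - 25 = -16)
f(l, j) = 49/9 + j/9 + l/9 (f(l, j) = 6 + (l + (-5 + j))/9 = 6 + (-5 + j + l)/9 = 6 + (-5/9 + j/9 + l/9) = 49/9 + j/9 + l/9)
f(c, (3/(-1))/1)*18 = (49/9 + ((3/(-1))/1)/9 + (1/9)*(-16))*18 = (49/9 + ((3*(-1))*1)/9 - 16/9)*18 = (49/9 + (-3*1)/9 - 16/9)*18 = (49/9 + (1/9)*(-3) - 16/9)*18 = (49/9 - 1/3 - 16/9)*18 = (10/3)*18 = 60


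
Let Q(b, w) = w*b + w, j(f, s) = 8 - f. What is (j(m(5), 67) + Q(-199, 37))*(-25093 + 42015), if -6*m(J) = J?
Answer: -371463283/3 ≈ -1.2382e+8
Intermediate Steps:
m(J) = -J/6
Q(b, w) = w + b*w (Q(b, w) = b*w + w = w + b*w)
(j(m(5), 67) + Q(-199, 37))*(-25093 + 42015) = ((8 - (-1)*5/6) + 37*(1 - 199))*(-25093 + 42015) = ((8 - 1*(-⅚)) + 37*(-198))*16922 = ((8 + ⅚) - 7326)*16922 = (53/6 - 7326)*16922 = -43903/6*16922 = -371463283/3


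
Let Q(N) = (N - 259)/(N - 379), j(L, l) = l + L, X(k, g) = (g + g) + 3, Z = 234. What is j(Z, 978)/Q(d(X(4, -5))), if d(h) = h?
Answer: 233916/133 ≈ 1758.8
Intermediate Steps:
X(k, g) = 3 + 2*g (X(k, g) = 2*g + 3 = 3 + 2*g)
j(L, l) = L + l
Q(N) = (-259 + N)/(-379 + N)
j(Z, 978)/Q(d(X(4, -5))) = (234 + 978)/(((-259 + (3 + 2*(-5)))/(-379 + (3 + 2*(-5))))) = 1212/(((-259 + (3 - 10))/(-379 + (3 - 10)))) = 1212/(((-259 - 7)/(-379 - 7))) = 1212/((-266/(-386))) = 1212/((-1/386*(-266))) = 1212/(133/193) = 1212*(193/133) = 233916/133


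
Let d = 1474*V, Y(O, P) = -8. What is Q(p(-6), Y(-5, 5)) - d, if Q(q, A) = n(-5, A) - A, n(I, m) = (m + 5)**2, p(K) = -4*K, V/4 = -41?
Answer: 241753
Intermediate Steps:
V = -164 (V = 4*(-41) = -164)
n(I, m) = (5 + m)**2
Q(q, A) = (5 + A)**2 - A
d = -241736 (d = 1474*(-164) = -241736)
Q(p(-6), Y(-5, 5)) - d = ((5 - 8)**2 - 1*(-8)) - 1*(-241736) = ((-3)**2 + 8) + 241736 = (9 + 8) + 241736 = 17 + 241736 = 241753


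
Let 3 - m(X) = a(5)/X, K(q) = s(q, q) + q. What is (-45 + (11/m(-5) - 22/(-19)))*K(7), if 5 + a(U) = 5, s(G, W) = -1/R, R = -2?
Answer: -5725/19 ≈ -301.32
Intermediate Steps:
s(G, W) = ½ (s(G, W) = -1/(-2) = -1*(-½) = ½)
a(U) = 0 (a(U) = -5 + 5 = 0)
K(q) = ½ + q
m(X) = 3 (m(X) = 3 - 0/X = 3 - 1*0 = 3 + 0 = 3)
(-45 + (11/m(-5) - 22/(-19)))*K(7) = (-45 + (11/3 - 22/(-19)))*(½ + 7) = (-45 + (11*(⅓) - 22*(-1/19)))*(15/2) = (-45 + (11/3 + 22/19))*(15/2) = (-45 + 275/57)*(15/2) = -2290/57*15/2 = -5725/19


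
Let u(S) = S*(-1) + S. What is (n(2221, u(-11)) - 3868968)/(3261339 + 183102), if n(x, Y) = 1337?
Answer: -3867631/3444441 ≈ -1.1229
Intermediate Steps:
u(S) = 0 (u(S) = -S + S = 0)
(n(2221, u(-11)) - 3868968)/(3261339 + 183102) = (1337 - 3868968)/(3261339 + 183102) = -3867631/3444441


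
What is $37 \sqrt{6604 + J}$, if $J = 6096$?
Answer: $370 \sqrt{127} \approx 4169.7$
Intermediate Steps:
$37 \sqrt{6604 + J} = 37 \sqrt{6604 + 6096} = 37 \sqrt{12700} = 37 \cdot 10 \sqrt{127} = 370 \sqrt{127}$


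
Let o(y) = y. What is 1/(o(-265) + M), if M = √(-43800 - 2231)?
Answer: -265/116256 - I*√46031/116256 ≈ -0.0022795 - 0.0018455*I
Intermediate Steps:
M = I*√46031 (M = √(-46031) = I*√46031 ≈ 214.55*I)
1/(o(-265) + M) = 1/(-265 + I*√46031)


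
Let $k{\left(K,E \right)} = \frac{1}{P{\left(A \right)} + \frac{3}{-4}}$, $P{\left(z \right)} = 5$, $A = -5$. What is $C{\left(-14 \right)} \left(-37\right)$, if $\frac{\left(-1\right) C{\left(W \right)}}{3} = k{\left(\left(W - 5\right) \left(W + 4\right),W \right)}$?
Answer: $\frac{444}{17} \approx 26.118$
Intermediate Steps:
$k{\left(K,E \right)} = \frac{4}{17}$ ($k{\left(K,E \right)} = \frac{1}{5 + \frac{3}{-4}} = \frac{1}{5 + 3 \left(- \frac{1}{4}\right)} = \frac{1}{5 - \frac{3}{4}} = \frac{1}{\frac{17}{4}} = \frac{4}{17}$)
$C{\left(W \right)} = - \frac{12}{17}$ ($C{\left(W \right)} = \left(-3\right) \frac{4}{17} = - \frac{12}{17}$)
$C{\left(-14 \right)} \left(-37\right) = \left(- \frac{12}{17}\right) \left(-37\right) = \frac{444}{17}$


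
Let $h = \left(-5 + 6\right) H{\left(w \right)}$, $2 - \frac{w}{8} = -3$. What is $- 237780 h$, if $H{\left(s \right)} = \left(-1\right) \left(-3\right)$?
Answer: $-713340$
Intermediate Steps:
$w = 40$ ($w = 16 - -24 = 16 + 24 = 40$)
$H{\left(s \right)} = 3$
$h = 3$ ($h = \left(-5 + 6\right) 3 = 1 \cdot 3 = 3$)
$- 237780 h = \left(-237780\right) 3 = -713340$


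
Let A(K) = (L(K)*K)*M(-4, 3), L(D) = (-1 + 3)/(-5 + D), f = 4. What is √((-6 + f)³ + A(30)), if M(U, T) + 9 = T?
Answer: 4*I*√35/5 ≈ 4.7329*I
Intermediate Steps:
L(D) = 2/(-5 + D)
M(U, T) = -9 + T
A(K) = -12*K/(-5 + K) (A(K) = ((2/(-5 + K))*K)*(-9 + 3) = (2*K/(-5 + K))*(-6) = -12*K/(-5 + K))
√((-6 + f)³ + A(30)) = √((-6 + 4)³ - 12*30/(-5 + 30)) = √((-2)³ - 12*30/25) = √(-8 - 12*30*1/25) = √(-8 - 72/5) = √(-112/5) = 4*I*√35/5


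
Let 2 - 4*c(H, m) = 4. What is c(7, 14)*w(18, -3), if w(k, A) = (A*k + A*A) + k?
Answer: 27/2 ≈ 13.500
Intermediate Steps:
w(k, A) = k + A² + A*k (w(k, A) = (A*k + A²) + k = (A² + A*k) + k = k + A² + A*k)
c(H, m) = -½ (c(H, m) = ½ - ¼*4 = ½ - 1 = -½)
c(7, 14)*w(18, -3) = -(18 + (-3)² - 3*18)/2 = -(18 + 9 - 54)/2 = -½*(-27) = 27/2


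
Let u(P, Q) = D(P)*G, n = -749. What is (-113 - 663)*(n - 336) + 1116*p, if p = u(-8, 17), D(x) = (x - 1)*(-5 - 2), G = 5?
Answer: 1193500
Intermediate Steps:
D(x) = 7 - 7*x (D(x) = (-1 + x)*(-7) = 7 - 7*x)
u(P, Q) = 35 - 35*P (u(P, Q) = (7 - 7*P)*5 = 35 - 35*P)
p = 315 (p = 35 - 35*(-8) = 35 + 280 = 315)
(-113 - 663)*(n - 336) + 1116*p = (-113 - 663)*(-749 - 336) + 1116*315 = -776*(-1085) + 351540 = 841960 + 351540 = 1193500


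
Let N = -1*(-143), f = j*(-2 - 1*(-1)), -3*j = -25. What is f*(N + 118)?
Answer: -2175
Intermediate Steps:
j = 25/3 (j = -⅓*(-25) = 25/3 ≈ 8.3333)
f = -25/3 (f = 25*(-2 - 1*(-1))/3 = 25*(-2 + 1)/3 = (25/3)*(-1) = -25/3 ≈ -8.3333)
N = 143
f*(N + 118) = -25*(143 + 118)/3 = -25/3*261 = -2175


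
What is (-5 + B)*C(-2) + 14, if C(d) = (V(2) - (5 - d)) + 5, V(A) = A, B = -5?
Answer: 14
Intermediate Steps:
C(d) = 2 + d (C(d) = (2 - (5 - d)) + 5 = (2 + (-5 + d)) + 5 = (-3 + d) + 5 = 2 + d)
(-5 + B)*C(-2) + 14 = (-5 - 5)*(2 - 2) + 14 = -10*0 + 14 = 0 + 14 = 14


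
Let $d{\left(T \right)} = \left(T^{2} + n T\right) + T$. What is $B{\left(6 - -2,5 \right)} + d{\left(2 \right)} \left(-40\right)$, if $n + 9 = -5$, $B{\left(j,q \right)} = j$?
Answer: $888$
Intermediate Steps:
$n = -14$ ($n = -9 - 5 = -14$)
$d{\left(T \right)} = T^{2} - 13 T$ ($d{\left(T \right)} = \left(T^{2} - 14 T\right) + T = T^{2} - 13 T$)
$B{\left(6 - -2,5 \right)} + d{\left(2 \right)} \left(-40\right) = \left(6 - -2\right) + 2 \left(-13 + 2\right) \left(-40\right) = \left(6 + 2\right) + 2 \left(-11\right) \left(-40\right) = 8 - -880 = 8 + 880 = 888$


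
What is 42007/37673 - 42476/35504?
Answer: -3885065/47769364 ≈ -0.081330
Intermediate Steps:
42007/37673 - 42476/35504 = 42007*(1/37673) - 42476*1/35504 = 42007/37673 - 1517/1268 = -3885065/47769364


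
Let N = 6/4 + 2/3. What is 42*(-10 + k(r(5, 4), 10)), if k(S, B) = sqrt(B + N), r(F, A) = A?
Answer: -420 + 7*sqrt(438) ≈ -273.50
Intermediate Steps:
N = 13/6 (N = 6*(1/4) + 2*(1/3) = 3/2 + 2/3 = 13/6 ≈ 2.1667)
k(S, B) = sqrt(13/6 + B) (k(S, B) = sqrt(B + 13/6) = sqrt(13/6 + B))
42*(-10 + k(r(5, 4), 10)) = 42*(-10 + sqrt(78 + 36*10)/6) = 42*(-10 + sqrt(78 + 360)/6) = 42*(-10 + sqrt(438)/6) = -420 + 7*sqrt(438)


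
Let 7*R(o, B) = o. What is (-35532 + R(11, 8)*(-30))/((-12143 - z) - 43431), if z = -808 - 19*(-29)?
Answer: 83018/129073 ≈ 0.64319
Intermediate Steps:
R(o, B) = o/7
z = -257 (z = -808 + 551 = -257)
(-35532 + R(11, 8)*(-30))/((-12143 - z) - 43431) = (-35532 + ((1/7)*11)*(-30))/((-12143 - 1*(-257)) - 43431) = (-35532 + (11/7)*(-30))/((-12143 + 257) - 43431) = (-35532 - 330/7)/(-11886 - 43431) = -249054/7/(-55317) = -249054/7*(-1/55317) = 83018/129073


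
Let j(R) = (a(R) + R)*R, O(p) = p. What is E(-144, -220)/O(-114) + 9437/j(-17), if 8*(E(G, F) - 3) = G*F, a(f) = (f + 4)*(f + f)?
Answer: -9902831/274550 ≈ -36.069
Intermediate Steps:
a(f) = 2*f*(4 + f) (a(f) = (4 + f)*(2*f) = 2*f*(4 + f))
E(G, F) = 3 + F*G/8 (E(G, F) = 3 + (G*F)/8 = 3 + (F*G)/8 = 3 + F*G/8)
j(R) = R*(R + 2*R*(4 + R)) (j(R) = (2*R*(4 + R) + R)*R = (R + 2*R*(4 + R))*R = R*(R + 2*R*(4 + R)))
E(-144, -220)/O(-114) + 9437/j(-17) = (3 + (1/8)*(-220)*(-144))/(-114) + 9437/(((-17)**2*(9 + 2*(-17)))) = (3 + 3960)*(-1/114) + 9437/((289*(9 - 34))) = 3963*(-1/114) + 9437/((289*(-25))) = -1321/38 + 9437/(-7225) = -1321/38 + 9437*(-1/7225) = -1321/38 - 9437/7225 = -9902831/274550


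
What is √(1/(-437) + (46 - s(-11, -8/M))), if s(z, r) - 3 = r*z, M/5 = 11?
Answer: 7*√4033510/2185 ≈ 6.4341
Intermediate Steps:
M = 55 (M = 5*11 = 55)
s(z, r) = 3 + r*z
√(1/(-437) + (46 - s(-11, -8/M))) = √(1/(-437) + (46 - (3 - 8/55*(-11)))) = √(-1/437 + (46 - (3 - 8*1/55*(-11)))) = √(-1/437 + (46 - (3 - 8/55*(-11)))) = √(-1/437 + (46 - (3 + 8/5))) = √(-1/437 + (46 - 1*23/5)) = √(-1/437 + (46 - 23/5)) = √(-1/437 + 207/5) = √(90454/2185) = 7*√4033510/2185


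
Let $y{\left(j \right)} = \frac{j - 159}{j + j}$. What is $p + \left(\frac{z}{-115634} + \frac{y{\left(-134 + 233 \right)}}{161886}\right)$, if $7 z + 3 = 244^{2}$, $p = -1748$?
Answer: $- \frac{3779518950295873}{2162105221122} \approx -1748.1$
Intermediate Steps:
$z = \frac{59533}{7}$ ($z = - \frac{3}{7} + \frac{244^{2}}{7} = - \frac{3}{7} + \frac{1}{7} \cdot 59536 = - \frac{3}{7} + \frac{59536}{7} = \frac{59533}{7} \approx 8504.7$)
$y{\left(j \right)} = \frac{-159 + j}{2 j}$
$p + \left(\frac{z}{-115634} + \frac{y{\left(-134 + 233 \right)}}{161886}\right) = -1748 + \left(\frac{59533}{7 \left(-115634\right)} + \frac{\frac{1}{2} \frac{1}{-134 + 233} \left(-159 + \left(-134 + 233\right)\right)}{161886}\right) = -1748 + \left(\frac{59533}{7} \left(- \frac{1}{115634}\right) + \frac{-159 + 99}{2 \cdot 99} \cdot \frac{1}{161886}\right) = -1748 - \left(\frac{59533}{809438} - \frac{1}{2} \cdot \frac{1}{99} \left(-60\right) \frac{1}{161886}\right) = -1748 - \frac{159023774617}{2162105221122} = - \frac{3779518950295873}{2162105221122}$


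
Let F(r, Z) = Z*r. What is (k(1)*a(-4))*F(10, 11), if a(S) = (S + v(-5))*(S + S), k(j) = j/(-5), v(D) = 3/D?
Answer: -4048/5 ≈ -809.60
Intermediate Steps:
k(j) = -j/5 (k(j) = j*(-1/5) = -j/5)
a(S) = 2*S*(-3/5 + S) (a(S) = (S + 3/(-5))*(S + S) = (S + 3*(-1/5))*(2*S) = (S - 3/5)*(2*S) = (-3/5 + S)*(2*S) = 2*S*(-3/5 + S))
(k(1)*a(-4))*F(10, 11) = ((-1/5*1)*((2/5)*(-4)*(-3 + 5*(-4))))*(11*10) = -2*(-4)*(-3 - 20)/25*110 = -2*(-4)*(-23)/25*110 = -1/5*184/5*110 = -184/25*110 = -4048/5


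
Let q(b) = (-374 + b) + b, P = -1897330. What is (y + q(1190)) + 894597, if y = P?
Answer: -1000727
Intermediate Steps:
y = -1897330
q(b) = -374 + 2*b
(y + q(1190)) + 894597 = (-1897330 + (-374 + 2*1190)) + 894597 = (-1897330 + (-374 + 2380)) + 894597 = (-1897330 + 2006) + 894597 = -1895324 + 894597 = -1000727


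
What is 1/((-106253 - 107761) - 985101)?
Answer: -1/1199115 ≈ -8.3395e-7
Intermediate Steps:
1/((-106253 - 107761) - 985101) = 1/(-214014 - 985101) = 1/(-1199115) = -1/1199115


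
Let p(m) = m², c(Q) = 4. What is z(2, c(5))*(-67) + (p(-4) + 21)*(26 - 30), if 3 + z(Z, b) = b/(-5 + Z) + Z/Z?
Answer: 226/3 ≈ 75.333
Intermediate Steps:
z(Z, b) = -2 + b/(-5 + Z) (z(Z, b) = -3 + (b/(-5 + Z) + Z/Z) = -3 + (b/(-5 + Z) + 1) = -3 + (1 + b/(-5 + Z)) = -2 + b/(-5 + Z))
z(2, c(5))*(-67) + (p(-4) + 21)*(26 - 30) = ((10 + 4 - 2*2)/(-5 + 2))*(-67) + ((-4)² + 21)*(26 - 30) = ((10 + 4 - 4)/(-3))*(-67) + (16 + 21)*(-4) = -⅓*10*(-67) + 37*(-4) = -10/3*(-67) - 148 = 670/3 - 148 = 226/3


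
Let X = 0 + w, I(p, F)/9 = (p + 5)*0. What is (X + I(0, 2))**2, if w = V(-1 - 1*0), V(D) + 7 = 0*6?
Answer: 49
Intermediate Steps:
V(D) = -7 (V(D) = -7 + 0*6 = -7 + 0 = -7)
w = -7
I(p, F) = 0 (I(p, F) = 9*((p + 5)*0) = 9*((5 + p)*0) = 9*0 = 0)
X = -7 (X = 0 - 7 = -7)
(X + I(0, 2))**2 = (-7 + 0)**2 = (-7)**2 = 49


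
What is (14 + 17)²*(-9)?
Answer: -8649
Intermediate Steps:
(14 + 17)²*(-9) = 31²*(-9) = 961*(-9) = -8649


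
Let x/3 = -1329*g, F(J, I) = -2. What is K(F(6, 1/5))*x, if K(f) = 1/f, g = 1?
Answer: 3987/2 ≈ 1993.5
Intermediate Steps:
x = -3987 (x = 3*(-1329*1) = 3*(-1329) = -3987)
K(F(6, 1/5))*x = -3987/(-2) = -½*(-3987) = 3987/2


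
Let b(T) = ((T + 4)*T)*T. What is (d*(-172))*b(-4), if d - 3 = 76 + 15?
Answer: 0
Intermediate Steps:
b(T) = T**2*(4 + T) (b(T) = ((4 + T)*T)*T = (T*(4 + T))*T = T**2*(4 + T))
d = 94 (d = 3 + (76 + 15) = 3 + 91 = 94)
(d*(-172))*b(-4) = (94*(-172))*((-4)**2*(4 - 4)) = -258688*0 = -16168*0 = 0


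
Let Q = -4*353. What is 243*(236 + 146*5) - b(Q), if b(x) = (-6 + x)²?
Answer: -1775986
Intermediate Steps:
Q = -1412
243*(236 + 146*5) - b(Q) = 243*(236 + 146*5) - (-6 - 1412)² = 243*(236 + 730) - 1*(-1418)² = 243*966 - 1*2010724 = 234738 - 2010724 = -1775986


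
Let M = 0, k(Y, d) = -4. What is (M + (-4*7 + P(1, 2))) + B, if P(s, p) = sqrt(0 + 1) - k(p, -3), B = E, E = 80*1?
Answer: 57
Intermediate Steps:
E = 80
B = 80
P(s, p) = 5 (P(s, p) = sqrt(0 + 1) - 1*(-4) = sqrt(1) + 4 = 1 + 4 = 5)
(M + (-4*7 + P(1, 2))) + B = (0 + (-4*7 + 5)) + 80 = (0 + (-28 + 5)) + 80 = (0 - 23) + 80 = -23 + 80 = 57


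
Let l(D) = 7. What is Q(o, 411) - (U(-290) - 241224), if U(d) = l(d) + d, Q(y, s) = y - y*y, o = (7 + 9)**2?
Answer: 176227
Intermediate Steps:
o = 256 (o = 16**2 = 256)
Q(y, s) = y - y**2
U(d) = 7 + d
Q(o, 411) - (U(-290) - 241224) = 256*(1 - 1*256) - ((7 - 290) - 241224) = 256*(1 - 256) - (-283 - 241224) = 256*(-255) - 1*(-241507) = -65280 + 241507 = 176227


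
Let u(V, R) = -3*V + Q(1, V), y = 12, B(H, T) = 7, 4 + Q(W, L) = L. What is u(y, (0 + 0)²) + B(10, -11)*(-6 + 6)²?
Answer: -28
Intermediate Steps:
Q(W, L) = -4 + L
u(V, R) = -4 - 2*V (u(V, R) = -3*V + (-4 + V) = -4 - 2*V)
u(y, (0 + 0)²) + B(10, -11)*(-6 + 6)² = (-4 - 2*12) + 7*(-6 + 6)² = (-4 - 24) + 7*0² = -28 + 7*0 = -28 + 0 = -28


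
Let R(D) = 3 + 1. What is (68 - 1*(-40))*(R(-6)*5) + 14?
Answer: 2174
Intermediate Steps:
R(D) = 4
(68 - 1*(-40))*(R(-6)*5) + 14 = (68 - 1*(-40))*(4*5) + 14 = (68 + 40)*20 + 14 = 108*20 + 14 = 2160 + 14 = 2174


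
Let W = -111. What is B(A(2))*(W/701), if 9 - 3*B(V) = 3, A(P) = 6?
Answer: -222/701 ≈ -0.31669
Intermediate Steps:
B(V) = 2 (B(V) = 3 - ⅓*3 = 3 - 1 = 2)
B(A(2))*(W/701) = 2*(-111/701) = -222/701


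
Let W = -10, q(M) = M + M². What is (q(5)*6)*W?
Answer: -1800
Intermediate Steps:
(q(5)*6)*W = ((5*(1 + 5))*6)*(-10) = ((5*6)*6)*(-10) = (30*6)*(-10) = 180*(-10) = -1800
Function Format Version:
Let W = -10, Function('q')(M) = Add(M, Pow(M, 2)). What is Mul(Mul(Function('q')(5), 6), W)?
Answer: -1800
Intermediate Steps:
Mul(Mul(Function('q')(5), 6), W) = Mul(Mul(Mul(5, Add(1, 5)), 6), -10) = Mul(Mul(Mul(5, 6), 6), -10) = Mul(Mul(30, 6), -10) = Mul(180, -10) = -1800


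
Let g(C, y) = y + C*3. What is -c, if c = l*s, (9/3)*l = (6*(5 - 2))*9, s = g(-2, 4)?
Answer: 108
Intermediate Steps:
g(C, y) = y + 3*C
s = -2 (s = 4 + 3*(-2) = 4 - 6 = -2)
l = 54 (l = ((6*(5 - 2))*9)/3 = ((6*3)*9)/3 = (18*9)/3 = (1/3)*162 = 54)
c = -108 (c = 54*(-2) = -108)
-c = -1*(-108) = 108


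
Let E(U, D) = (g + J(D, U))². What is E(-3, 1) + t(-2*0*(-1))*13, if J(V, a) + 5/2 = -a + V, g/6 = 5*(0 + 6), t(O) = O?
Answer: 131769/4 ≈ 32942.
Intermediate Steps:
g = 180 (g = 6*(5*(0 + 6)) = 6*(5*6) = 6*30 = 180)
J(V, a) = -5/2 + V - a (J(V, a) = -5/2 + (-a + V) = -5/2 + (V - a) = -5/2 + V - a)
E(U, D) = (355/2 + D - U)² (E(U, D) = (180 + (-5/2 + D - U))² = (355/2 + D - U)²)
E(-3, 1) + t(-2*0*(-1))*13 = (355 - 2*(-3) + 2*1)²/4 + (-2*0*(-1))*13 = (355 + 6 + 2)²/4 + (0*(-1))*13 = (¼)*363² + 0*13 = (¼)*131769 + 0 = 131769/4 + 0 = 131769/4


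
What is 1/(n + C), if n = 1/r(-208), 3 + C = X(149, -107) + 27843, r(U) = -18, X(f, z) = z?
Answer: 18/499193 ≈ 3.6058e-5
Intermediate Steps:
C = 27733 (C = -3 + (-107 + 27843) = -3 + 27736 = 27733)
n = -1/18 (n = 1/(-18) = -1/18 ≈ -0.055556)
1/(n + C) = 1/(-1/18 + 27733) = 1/(499193/18) = 18/499193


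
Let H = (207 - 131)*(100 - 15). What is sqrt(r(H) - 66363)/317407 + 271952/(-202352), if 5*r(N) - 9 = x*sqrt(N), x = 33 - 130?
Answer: -16997/12647 + I*sqrt(1659030 + 970*sqrt(1615))/1587035 ≈ -1.344 + 0.00082108*I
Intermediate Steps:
H = 6460 (H = 76*85 = 6460)
x = -97
r(N) = 9/5 - 97*sqrt(N)/5 (r(N) = 9/5 + (-97*sqrt(N))/5 = 9/5 - 97*sqrt(N)/5)
sqrt(r(H) - 66363)/317407 + 271952/(-202352) = sqrt((9/5 - 194*sqrt(1615)/5) - 66363)/317407 + 271952/(-202352) = sqrt((9/5 - 194*sqrt(1615)/5) - 66363)*(1/317407) + 271952*(-1/202352) = sqrt((9/5 - 194*sqrt(1615)/5) - 66363)*(1/317407) - 16997/12647 = sqrt(-331806/5 - 194*sqrt(1615)/5)*(1/317407) - 16997/12647 = sqrt(-331806/5 - 194*sqrt(1615)/5)/317407 - 16997/12647 = -16997/12647 + sqrt(-331806/5 - 194*sqrt(1615)/5)/317407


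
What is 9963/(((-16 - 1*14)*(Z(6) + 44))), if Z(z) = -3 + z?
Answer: -3321/470 ≈ -7.0660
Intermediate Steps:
9963/(((-16 - 1*14)*(Z(6) + 44))) = 9963/(((-16 - 1*14)*((-3 + 6) + 44))) = 9963/(((-16 - 14)*(3 + 44))) = 9963/((-30*47)) = 9963/(-1410) = 9963*(-1/1410) = -3321/470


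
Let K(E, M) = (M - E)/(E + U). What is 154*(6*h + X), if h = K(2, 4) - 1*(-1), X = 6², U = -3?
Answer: 4620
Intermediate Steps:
K(E, M) = (M - E)/(-3 + E) (K(E, M) = (M - E)/(E - 3) = (M - E)/(-3 + E))
X = 36
h = -1 (h = (4 - 1*2)/(-3 + 2) - 1*(-1) = (4 - 2)/(-1) + 1 = -1*2 + 1 = -2 + 1 = -1)
154*(6*h + X) = 154*(6*(-1) + 36) = 154*(-6 + 36) = 154*30 = 4620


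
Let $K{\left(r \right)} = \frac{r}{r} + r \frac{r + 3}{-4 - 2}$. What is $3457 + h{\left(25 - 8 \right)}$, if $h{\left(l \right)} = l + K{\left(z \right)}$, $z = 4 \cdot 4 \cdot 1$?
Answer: $\frac{10273}{3} \approx 3424.3$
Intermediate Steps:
$z = 16$ ($z = 16 \cdot 1 = 16$)
$K{\left(r \right)} = 1 + r \left(- \frac{1}{2} - \frac{r}{6}\right)$ ($K{\left(r \right)} = 1 + r \frac{3 + r}{-6} = 1 + r \left(3 + r\right) \left(- \frac{1}{6}\right) = 1 + r \left(- \frac{1}{2} - \frac{r}{6}\right)$)
$h{\left(l \right)} = - \frac{149}{3} + l$ ($h{\left(l \right)} = l - \left(7 + \frac{128}{3}\right) = l - \frac{149}{3} = - \frac{149}{3} + l$)
$3457 + h{\left(25 - 8 \right)} = 3457 + \left(- \frac{149}{3} + \left(25 - 8\right)\right) = 3457 + \left(- \frac{149}{3} + 17\right) = 3457 - \frac{98}{3} = \frac{10273}{3}$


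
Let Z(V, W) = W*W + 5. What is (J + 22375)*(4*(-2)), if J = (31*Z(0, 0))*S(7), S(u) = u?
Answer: -187680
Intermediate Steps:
Z(V, W) = 5 + W² (Z(V, W) = W² + 5 = 5 + W²)
J = 1085 (J = (31*(5 + 0²))*7 = (31*(5 + 0))*7 = (31*5)*7 = 155*7 = 1085)
(J + 22375)*(4*(-2)) = (1085 + 22375)*(4*(-2)) = 23460*(-8) = -187680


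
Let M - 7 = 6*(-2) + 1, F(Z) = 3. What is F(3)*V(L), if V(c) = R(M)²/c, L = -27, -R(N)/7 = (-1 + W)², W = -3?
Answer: -12544/9 ≈ -1393.8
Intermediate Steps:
M = -4 (M = 7 + (6*(-2) + 1) = 7 + (-12 + 1) = 7 - 11 = -4)
R(N) = -112 (R(N) = -7*(-1 - 3)² = -7*(-4)² = -7*16 = -112)
V(c) = 12544/c (V(c) = (-112)²/c = 12544/c)
F(3)*V(L) = 3*(12544/(-27)) = 3*(12544*(-1/27)) = 3*(-12544/27) = -12544/9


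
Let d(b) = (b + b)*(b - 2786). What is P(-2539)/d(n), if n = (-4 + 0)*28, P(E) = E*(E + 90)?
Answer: 6218011/649152 ≈ 9.5787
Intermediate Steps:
P(E) = E*(90 + E)
n = -112 (n = -4*28 = -112)
d(b) = 2*b*(-2786 + b) (d(b) = (2*b)*(-2786 + b) = 2*b*(-2786 + b))
P(-2539)/d(n) = (-2539*(90 - 2539))/((2*(-112)*(-2786 - 112))) = (-2539*(-2449))/((2*(-112)*(-2898))) = 6218011/649152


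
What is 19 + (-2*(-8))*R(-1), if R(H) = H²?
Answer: 35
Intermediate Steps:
19 + (-2*(-8))*R(-1) = 19 - 2*(-8)*(-1)² = 19 + 16*1 = 19 + 16 = 35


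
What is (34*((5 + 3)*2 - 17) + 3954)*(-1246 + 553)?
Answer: -2716560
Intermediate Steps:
(34*((5 + 3)*2 - 17) + 3954)*(-1246 + 553) = (34*(8*2 - 17) + 3954)*(-693) = (34*(16 - 17) + 3954)*(-693) = (34*(-1) + 3954)*(-693) = (-34 + 3954)*(-693) = 3920*(-693) = -2716560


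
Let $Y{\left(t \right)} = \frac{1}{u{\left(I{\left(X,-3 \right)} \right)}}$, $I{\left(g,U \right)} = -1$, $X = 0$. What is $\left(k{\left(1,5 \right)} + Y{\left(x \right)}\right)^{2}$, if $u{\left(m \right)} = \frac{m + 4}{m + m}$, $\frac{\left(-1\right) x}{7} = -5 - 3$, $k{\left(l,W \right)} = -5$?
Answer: $\frac{289}{9} \approx 32.111$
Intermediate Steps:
$x = 56$ ($x = - 7 \left(-5 - 3\right) = \left(-7\right) \left(-8\right) = 56$)
$u{\left(m \right)} = \frac{4 + m}{2 m}$
$Y{\left(t \right)} = - \frac{2}{3}$ ($Y{\left(t \right)} = \frac{1}{\frac{1}{2} \frac{1}{-1} \left(4 - 1\right)} = \frac{1}{\frac{1}{2} \left(-1\right) 3} = \frac{1}{- \frac{3}{2}} = - \frac{2}{3}$)
$\left(k{\left(1,5 \right)} + Y{\left(x \right)}\right)^{2} = \left(-5 - \frac{2}{3}\right)^{2} = \left(- \frac{17}{3}\right)^{2} = \frac{289}{9}$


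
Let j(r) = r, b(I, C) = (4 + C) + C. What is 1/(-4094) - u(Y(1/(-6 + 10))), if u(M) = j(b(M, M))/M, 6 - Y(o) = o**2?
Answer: -1039971/388930 ≈ -2.6739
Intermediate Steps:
b(I, C) = 4 + 2*C
Y(o) = 6 - o**2
u(M) = (4 + 2*M)/M
1/(-4094) - u(Y(1/(-6 + 10))) = 1/(-4094) - (2 + 4/(6 - (1/(-6 + 10))**2)) = -1/4094 - (2 + 4/(6 - (1/4)**2)) = -1/4094 - (2 + 4/(6 - 1*1/16)) = -1/4094 - (2 + 4/(6 - 1/16)) = -1/4094 - (2 + 4/(95/16)) = -1/4094 - (2 + 4*(16/95)) = -1/4094 - (2 + 64/95) = -1/4094 - 1*254/95 = -1/4094 - 254/95 = -1039971/388930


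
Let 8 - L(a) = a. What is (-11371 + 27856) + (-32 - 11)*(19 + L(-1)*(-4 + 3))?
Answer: 16055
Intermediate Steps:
L(a) = 8 - a
(-11371 + 27856) + (-32 - 11)*(19 + L(-1)*(-4 + 3)) = (-11371 + 27856) + (-32 - 11)*(19 + (8 - 1*(-1))*(-4 + 3)) = 16485 - 43*(19 + (8 + 1)*(-1)) = 16485 - 43*(19 + 9*(-1)) = 16485 - 43*(19 - 9) = 16485 - 43*10 = 16485 - 430 = 16055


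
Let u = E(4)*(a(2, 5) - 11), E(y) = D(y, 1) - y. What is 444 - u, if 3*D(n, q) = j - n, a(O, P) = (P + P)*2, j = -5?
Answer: 507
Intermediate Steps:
a(O, P) = 4*P (a(O, P) = (2*P)*2 = 4*P)
D(n, q) = -5/3 - n/3 (D(n, q) = (-5 - n)/3 = -5/3 - n/3)
E(y) = -5/3 - 4*y/3 (E(y) = (-5/3 - y/3) - y = -5/3 - 4*y/3)
u = -63 (u = (-5/3 - 4/3*4)*(4*5 - 11) = (-5/3 - 16/3)*(20 - 11) = -7*9 = -63)
444 - u = 444 - 1*(-63) = 444 + 63 = 507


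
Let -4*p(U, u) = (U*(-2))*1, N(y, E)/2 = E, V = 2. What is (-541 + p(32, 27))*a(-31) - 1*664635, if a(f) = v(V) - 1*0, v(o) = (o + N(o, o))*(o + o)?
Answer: -677235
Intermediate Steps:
N(y, E) = 2*E
v(o) = 6*o² (v(o) = (o + 2*o)*(o + o) = (3*o)*(2*o) = 6*o²)
p(U, u) = U/2 (p(U, u) = -U*(-2)/4 = -(-2*U)/4 = -(-1)*U/2 = U/2)
a(f) = 24 (a(f) = 6*2² - 1*0 = 6*4 + 0 = 24 + 0 = 24)
(-541 + p(32, 27))*a(-31) - 1*664635 = (-541 + (½)*32)*24 - 1*664635 = (-541 + 16)*24 - 664635 = -525*24 - 664635 = -12600 - 664635 = -677235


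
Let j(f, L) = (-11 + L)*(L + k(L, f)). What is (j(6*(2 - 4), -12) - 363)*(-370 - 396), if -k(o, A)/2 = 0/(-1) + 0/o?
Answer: 66642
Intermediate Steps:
k(o, A) = 0 (k(o, A) = -2*(0/(-1) + 0/o) = -2*(0*(-1) + 0) = -2*(0 + 0) = -2*0 = 0)
j(f, L) = L*(-11 + L) (j(f, L) = (-11 + L)*(L + 0) = (-11 + L)*L = L*(-11 + L))
(j(6*(2 - 4), -12) - 363)*(-370 - 396) = (-12*(-11 - 12) - 363)*(-370 - 396) = (-12*(-23) - 363)*(-766) = (276 - 363)*(-766) = -87*(-766) = 66642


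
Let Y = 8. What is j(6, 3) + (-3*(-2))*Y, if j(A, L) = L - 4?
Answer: 47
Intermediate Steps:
j(A, L) = -4 + L
j(6, 3) + (-3*(-2))*Y = (-4 + 3) - 3*(-2)*8 = -1 + 6*8 = -1 + 48 = 47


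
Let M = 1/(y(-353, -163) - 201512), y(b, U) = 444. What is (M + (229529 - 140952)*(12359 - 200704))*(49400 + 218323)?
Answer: -898056588927482338383/201068 ≈ -4.4664e+15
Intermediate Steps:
M = -1/201068 (M = 1/(444 - 201512) = 1/(-201068) = -1/201068 ≈ -4.9734e-6)
(M + (229529 - 140952)*(12359 - 200704))*(49400 + 218323) = (-1/201068 + (229529 - 140952)*(12359 - 200704))*(49400 + 218323) = (-1/201068 + 88577*(-188345))*267723 = (-1/201068 - 16683035065)*267723 = -3354424494449421/201068*267723 = -898056588927482338383/201068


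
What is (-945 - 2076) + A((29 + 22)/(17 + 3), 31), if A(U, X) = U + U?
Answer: -30159/10 ≈ -3015.9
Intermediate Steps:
A(U, X) = 2*U
(-945 - 2076) + A((29 + 22)/(17 + 3), 31) = (-945 - 2076) + 2*((29 + 22)/(17 + 3)) = -3021 + 2*(51/20) = -3021 + 51/10 = -30159/10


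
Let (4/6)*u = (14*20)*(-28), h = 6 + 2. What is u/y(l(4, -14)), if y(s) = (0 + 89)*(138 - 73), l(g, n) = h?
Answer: -2352/1157 ≈ -2.0328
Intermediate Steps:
h = 8
l(g, n) = 8
y(s) = 5785 (y(s) = 89*65 = 5785)
u = -11760 (u = 3*((14*20)*(-28))/2 = 3*(280*(-28))/2 = (3/2)*(-7840) = -11760)
u/y(l(4, -14)) = -11760/5785 = -11760*1/5785 = -2352/1157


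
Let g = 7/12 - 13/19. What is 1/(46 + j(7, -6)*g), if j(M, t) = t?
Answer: 38/1771 ≈ 0.021457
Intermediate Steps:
g = -23/228 (g = 7*(1/12) - 13*1/19 = 7/12 - 13/19 = -23/228 ≈ -0.10088)
1/(46 + j(7, -6)*g) = 1/(46 - 6*(-23/228)) = 1/(46 + 23/38) = 1/(1771/38) = 38/1771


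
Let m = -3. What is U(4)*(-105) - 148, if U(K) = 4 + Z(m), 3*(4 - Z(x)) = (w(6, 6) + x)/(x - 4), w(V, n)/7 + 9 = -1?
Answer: -623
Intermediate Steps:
w(V, n) = -70 (w(V, n) = -63 + 7*(-1) = -63 - 7 = -70)
Z(x) = 4 - (-70 + x)/(3*(-4 + x)) (Z(x) = 4 - (-70 + x)/(3*(x - 4)) = 4 - (-70 + x)/(3*(-4 + x)))
U(K) = 95/21 (U(K) = 4 + 11*(2 - 3)/(3*(-4 - 3)) = 4 + (11/3)*(-1)/(-7) = 4 + (11/3)*(-⅐)*(-1) = 4 + 11/21 = 95/21)
U(4)*(-105) - 148 = (95/21)*(-105) - 148 = -475 - 148 = -623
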